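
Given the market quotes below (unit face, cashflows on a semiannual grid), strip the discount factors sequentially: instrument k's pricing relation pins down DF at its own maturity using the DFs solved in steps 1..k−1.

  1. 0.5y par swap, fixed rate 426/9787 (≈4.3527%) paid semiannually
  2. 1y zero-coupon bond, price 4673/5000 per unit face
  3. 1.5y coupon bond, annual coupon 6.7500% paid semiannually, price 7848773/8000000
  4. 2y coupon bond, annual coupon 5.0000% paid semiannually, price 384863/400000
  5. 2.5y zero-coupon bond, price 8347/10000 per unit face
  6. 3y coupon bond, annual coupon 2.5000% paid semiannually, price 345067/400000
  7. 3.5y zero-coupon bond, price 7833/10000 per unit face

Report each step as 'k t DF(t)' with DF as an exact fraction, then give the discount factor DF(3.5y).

step 1 [0.5y] swap r/2=213/9787: DF=(1 − 213/9787·(0))/(1+213/9787) = 9787/10000 ≈ 0.978700
step 2 [1y] zero: DF = P = 4673/5000 ≈ 0.934600
step 3 [1.5y] bond c/2=27/800: DF=(7848773/8000000 − 27/800·(0.978700+0.934600))/(1+27/800) = 4433/5000 ≈ 0.886600
step 4 [2y] bond c/2=1/40: DF=(384863/400000 − 1/40·(0.978700+0.934600+0.886600))/(1+1/40) = 544/625 ≈ 0.870400
step 5 [2.5y] zero: DF = P = 8347/10000 ≈ 0.834700
step 6 [3y] bond c/2=1/80: DF=(345067/400000 − 1/80·(0.978700+0.934600+0.886600+0.870400+0.834700))/(1+1/80) = 1991/2500 ≈ 0.796400
step 7 [3.5y] zero: DF = P = 7833/10000 ≈ 0.783300

1 1/2 9787/10000
2 1 4673/5000
3 3/2 4433/5000
4 2 544/625
5 5/2 8347/10000
6 3 1991/2500
7 7/2 7833/10000
DF(3.5y) = 7833/10000 ≈ 0.783300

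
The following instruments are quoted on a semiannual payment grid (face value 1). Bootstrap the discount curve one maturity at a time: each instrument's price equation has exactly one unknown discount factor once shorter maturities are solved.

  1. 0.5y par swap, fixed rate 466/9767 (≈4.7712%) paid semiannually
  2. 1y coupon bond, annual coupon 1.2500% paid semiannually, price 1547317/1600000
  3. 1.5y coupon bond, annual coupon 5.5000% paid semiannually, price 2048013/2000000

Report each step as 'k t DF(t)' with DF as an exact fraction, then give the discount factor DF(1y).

step 1 [0.5y] swap r/2=233/9767: DF=(1 − 233/9767·(0))/(1+233/9767) = 9767/10000 ≈ 0.976700
step 2 [1y] bond c/2=1/160: DF=(1547317/1600000 − 1/160·(0.976700))/(1+1/160) = 191/200 ≈ 0.955000
step 3 [1.5y] bond c/2=11/400: DF=(2048013/2000000 − 11/400·(0.976700+0.955000))/(1+11/400) = 9449/10000 ≈ 0.944900

1 1/2 9767/10000
2 1 191/200
3 3/2 9449/10000
DF(1y) = 191/200 ≈ 0.955000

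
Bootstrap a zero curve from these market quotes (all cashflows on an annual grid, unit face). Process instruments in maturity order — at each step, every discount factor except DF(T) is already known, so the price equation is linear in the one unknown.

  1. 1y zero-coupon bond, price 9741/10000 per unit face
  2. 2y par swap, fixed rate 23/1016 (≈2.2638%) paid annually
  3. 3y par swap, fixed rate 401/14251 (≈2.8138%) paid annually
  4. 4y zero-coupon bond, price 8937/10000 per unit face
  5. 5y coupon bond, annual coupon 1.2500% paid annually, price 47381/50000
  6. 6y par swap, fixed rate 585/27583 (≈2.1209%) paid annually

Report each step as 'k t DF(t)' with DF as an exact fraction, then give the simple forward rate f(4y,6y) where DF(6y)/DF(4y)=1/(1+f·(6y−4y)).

step 1 [1y] zero: DF = P = 9741/10000 ≈ 0.974100
step 2 [2y] swap r/1=23/1016: DF=(1 − 23/1016·(0.974100))/(1+23/1016) = 9563/10000 ≈ 0.956300
step 3 [3y] swap r/1=401/14251: DF=(1 − 401/14251·(0.974100+0.956300))/(1+401/14251) = 4599/5000 ≈ 0.919800
step 4 [4y] zero: DF = P = 8937/10000 ≈ 0.893700
step 5 [5y] bond c/1=1/80: DF=(47381/50000 − 1/80·(0.974100+0.956300+0.919800+0.893700))/(1+1/80) = 8897/10000 ≈ 0.889700
step 6 [6y] swap r/1=585/27583: DF=(1 − 585/27583·(0.974100+0.956300+0.919800+0.893700+0.889700))/(1+585/27583) = 883/1000 ≈ 0.883000

1 1 9741/10000
2 2 9563/10000
3 3 4599/5000
4 4 8937/10000
5 5 8897/10000
6 6 883/1000
f(4y,6y) = ((8937/10000)/(883/1000) − 1)/(2) = 107/17660 ≈ 0.6059%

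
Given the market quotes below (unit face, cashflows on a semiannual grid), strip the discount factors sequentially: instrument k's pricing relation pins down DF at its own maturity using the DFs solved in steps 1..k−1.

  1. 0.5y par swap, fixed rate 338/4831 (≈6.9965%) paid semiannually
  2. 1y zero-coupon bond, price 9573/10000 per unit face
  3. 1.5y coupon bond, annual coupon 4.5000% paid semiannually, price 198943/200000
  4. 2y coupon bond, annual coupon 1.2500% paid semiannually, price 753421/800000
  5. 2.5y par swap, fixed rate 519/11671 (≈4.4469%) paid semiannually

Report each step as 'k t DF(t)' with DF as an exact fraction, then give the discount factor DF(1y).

1 1/2 4831/5000
2 1 9573/10000
3 3/2 1861/2000
4 2 4591/5000
5 5/2 4481/5000
DF(1y) = 9573/10000 ≈ 0.957300

step 1 [0.5y] swap r/2=169/4831: DF=(1 − 169/4831·(0))/(1+169/4831) = 4831/5000 ≈ 0.966200
step 2 [1y] zero: DF = P = 9573/10000 ≈ 0.957300
step 3 [1.5y] bond c/2=9/400: DF=(198943/200000 − 9/400·(0.966200+0.957300))/(1+9/400) = 1861/2000 ≈ 0.930500
step 4 [2y] bond c/2=1/160: DF=(753421/800000 − 1/160·(0.966200+0.957300+0.930500))/(1+1/160) = 4591/5000 ≈ 0.918200
step 5 [2.5y] swap r/2=519/23342: DF=(1 − 519/23342·(0.966200+0.957300+0.930500+0.918200))/(1+519/23342) = 4481/5000 ≈ 0.896200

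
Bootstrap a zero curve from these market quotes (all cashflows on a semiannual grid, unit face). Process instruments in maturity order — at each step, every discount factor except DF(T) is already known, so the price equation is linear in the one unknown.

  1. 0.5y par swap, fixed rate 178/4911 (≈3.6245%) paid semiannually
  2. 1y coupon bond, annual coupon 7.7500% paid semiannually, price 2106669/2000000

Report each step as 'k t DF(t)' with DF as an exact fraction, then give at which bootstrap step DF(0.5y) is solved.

1 1/2 4911/5000
2 1 4887/5000
DF(0.5y) is solved at step 1

step 1 [0.5y] swap r/2=89/4911: DF=(1 − 89/4911·(0))/(1+89/4911) = 4911/5000 ≈ 0.982200
step 2 [1y] bond c/2=31/800: DF=(2106669/2000000 − 31/800·(0.982200))/(1+31/800) = 4887/5000 ≈ 0.977400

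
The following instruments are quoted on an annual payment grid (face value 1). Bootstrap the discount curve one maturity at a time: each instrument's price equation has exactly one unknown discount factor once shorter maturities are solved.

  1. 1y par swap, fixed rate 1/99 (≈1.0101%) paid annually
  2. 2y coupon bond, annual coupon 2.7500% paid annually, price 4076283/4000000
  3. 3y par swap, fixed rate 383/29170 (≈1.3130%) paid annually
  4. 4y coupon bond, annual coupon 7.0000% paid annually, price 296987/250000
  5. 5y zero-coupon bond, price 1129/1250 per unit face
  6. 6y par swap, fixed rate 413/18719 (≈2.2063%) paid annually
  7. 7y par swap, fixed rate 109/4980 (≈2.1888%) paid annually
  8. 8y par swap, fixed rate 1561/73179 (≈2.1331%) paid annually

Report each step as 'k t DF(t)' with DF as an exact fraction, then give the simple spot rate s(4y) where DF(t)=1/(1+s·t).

step 1 [1y] swap r/1=1/99: DF=(1 − 1/99·(0))/(1+1/99) = 99/100 ≈ 0.990000
step 2 [2y] bond c/1=11/400: DF=(4076283/4000000 − 11/400·(0.990000))/(1+11/400) = 9653/10000 ≈ 0.965300
step 3 [3y] swap r/1=383/29170: DF=(1 − 383/29170·(0.990000+0.965300))/(1+383/29170) = 9617/10000 ≈ 0.961700
step 4 [4y] bond c/1=7/100: DF=(296987/250000 − 7/100·(0.990000+0.965300+0.961700))/(1+7/100) = 4597/5000 ≈ 0.919400
step 5 [5y] zero: DF = P = 1129/1250 ≈ 0.903200
step 6 [6y] swap r/1=413/18719: DF=(1 − 413/18719·(0.990000+0.965300+0.961700+0.919400+0.903200))/(1+413/18719) = 8761/10000 ≈ 0.876100
step 7 [7y] swap r/1=109/4980: DF=(1 − 109/4980·(0.990000+0.965300+0.961700+0.919400+0.903200+0.876100))/(1+109/4980) = 8583/10000 ≈ 0.858300
step 8 [8y] swap r/1=1561/73179: DF=(1 − 1561/73179·(0.990000+0.965300+0.961700+0.919400+0.903200+0.876100+0.858300))/(1+1561/73179) = 8439/10000 ≈ 0.843900

1 1 99/100
2 2 9653/10000
3 3 9617/10000
4 4 4597/5000
5 5 1129/1250
6 6 8761/10000
7 7 8583/10000
8 8 8439/10000
s(4y) = (1/(4597/5000) − 1)/(4) = 403/18388 ≈ 2.1916%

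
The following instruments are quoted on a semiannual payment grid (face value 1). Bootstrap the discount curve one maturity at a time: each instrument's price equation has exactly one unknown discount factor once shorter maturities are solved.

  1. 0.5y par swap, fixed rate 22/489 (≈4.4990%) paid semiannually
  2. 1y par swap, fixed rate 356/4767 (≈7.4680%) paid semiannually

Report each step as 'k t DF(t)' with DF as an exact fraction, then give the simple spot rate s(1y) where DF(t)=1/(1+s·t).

1 1/2 489/500
2 1 1161/1250
s(1y) = (1/(1161/1250) − 1)/(1) = 89/1161 ≈ 7.6658%

step 1 [0.5y] swap r/2=11/489: DF=(1 − 11/489·(0))/(1+11/489) = 489/500 ≈ 0.978000
step 2 [1y] swap r/2=178/4767: DF=(1 − 178/4767·(0.978000))/(1+178/4767) = 1161/1250 ≈ 0.928800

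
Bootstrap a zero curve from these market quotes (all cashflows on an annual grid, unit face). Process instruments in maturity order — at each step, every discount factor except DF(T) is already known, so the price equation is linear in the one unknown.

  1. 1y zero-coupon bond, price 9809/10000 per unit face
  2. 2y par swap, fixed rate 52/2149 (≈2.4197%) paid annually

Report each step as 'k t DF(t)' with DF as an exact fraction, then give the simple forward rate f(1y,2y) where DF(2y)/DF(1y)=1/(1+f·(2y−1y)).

step 1 [1y] zero: DF = P = 9809/10000 ≈ 0.980900
step 2 [2y] swap r/1=52/2149: DF=(1 − 52/2149·(0.980900))/(1+52/2149) = 2383/2500 ≈ 0.953200

1 1 9809/10000
2 2 2383/2500
f(1y,2y) = ((9809/10000)/(2383/2500) − 1)/(1) = 277/9532 ≈ 2.9060%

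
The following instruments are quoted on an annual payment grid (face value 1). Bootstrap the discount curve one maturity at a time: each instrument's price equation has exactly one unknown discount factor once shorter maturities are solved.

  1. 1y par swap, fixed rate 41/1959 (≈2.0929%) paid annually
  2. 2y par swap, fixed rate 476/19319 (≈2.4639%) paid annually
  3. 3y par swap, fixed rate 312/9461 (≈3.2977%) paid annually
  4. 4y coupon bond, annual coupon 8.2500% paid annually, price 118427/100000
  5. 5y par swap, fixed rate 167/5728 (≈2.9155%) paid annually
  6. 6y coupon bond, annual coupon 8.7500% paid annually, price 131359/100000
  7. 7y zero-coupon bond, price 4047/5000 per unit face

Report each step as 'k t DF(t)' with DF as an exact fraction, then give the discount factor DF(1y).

step 1 [1y] swap r/1=41/1959: DF=(1 − 41/1959·(0))/(1+41/1959) = 1959/2000 ≈ 0.979500
step 2 [2y] swap r/1=476/19319: DF=(1 − 476/19319·(0.979500))/(1+476/19319) = 2381/2500 ≈ 0.952400
step 3 [3y] swap r/1=312/9461: DF=(1 − 312/9461·(0.979500+0.952400))/(1+312/9461) = 1133/1250 ≈ 0.906400
step 4 [4y] bond c/1=33/400: DF=(118427/100000 − 33/400·(0.979500+0.952400+0.906400))/(1+33/400) = 8777/10000 ≈ 0.877700
step 5 [5y] swap r/1=167/5728: DF=(1 − 167/5728·(0.979500+0.952400+0.906400+0.877700))/(1+167/5728) = 1083/1250 ≈ 0.866400
step 6 [6y] bond c/1=7/80: DF=(131359/100000 − 7/80·(0.979500+0.952400+0.906400+0.877700+0.866400))/(1+7/80) = 1049/1250 ≈ 0.839200
step 7 [7y] zero: DF = P = 4047/5000 ≈ 0.809400

1 1 1959/2000
2 2 2381/2500
3 3 1133/1250
4 4 8777/10000
5 5 1083/1250
6 6 1049/1250
7 7 4047/5000
DF(1y) = 1959/2000 ≈ 0.979500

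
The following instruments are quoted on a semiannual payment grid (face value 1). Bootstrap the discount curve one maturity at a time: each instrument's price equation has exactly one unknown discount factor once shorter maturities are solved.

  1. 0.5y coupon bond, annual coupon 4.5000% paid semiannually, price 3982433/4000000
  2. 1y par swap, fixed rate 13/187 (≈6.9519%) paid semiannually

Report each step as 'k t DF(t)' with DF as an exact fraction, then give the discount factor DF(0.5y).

step 1 [0.5y] bond c/2=9/400: DF=(3982433/4000000 − 9/400·(0))/(1+9/400) = 9737/10000 ≈ 0.973700
step 2 [1y] swap r/2=13/374: DF=(1 − 13/374·(0.973700))/(1+13/374) = 9337/10000 ≈ 0.933700

1 1/2 9737/10000
2 1 9337/10000
DF(0.5y) = 9737/10000 ≈ 0.973700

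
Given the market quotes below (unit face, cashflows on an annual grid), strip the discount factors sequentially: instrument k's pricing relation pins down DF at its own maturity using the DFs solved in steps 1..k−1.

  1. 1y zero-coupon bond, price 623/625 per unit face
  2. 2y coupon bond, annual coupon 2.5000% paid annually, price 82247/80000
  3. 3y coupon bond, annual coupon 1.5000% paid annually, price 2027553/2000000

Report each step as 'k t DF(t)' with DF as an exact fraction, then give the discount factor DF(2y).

1 1 623/625
2 2 9787/10000
3 3 606/625
DF(2y) = 9787/10000 ≈ 0.978700

step 1 [1y] zero: DF = P = 623/625 ≈ 0.996800
step 2 [2y] bond c/1=1/40: DF=(82247/80000 − 1/40·(0.996800))/(1+1/40) = 9787/10000 ≈ 0.978700
step 3 [3y] bond c/1=3/200: DF=(2027553/2000000 − 3/200·(0.996800+0.978700))/(1+3/200) = 606/625 ≈ 0.969600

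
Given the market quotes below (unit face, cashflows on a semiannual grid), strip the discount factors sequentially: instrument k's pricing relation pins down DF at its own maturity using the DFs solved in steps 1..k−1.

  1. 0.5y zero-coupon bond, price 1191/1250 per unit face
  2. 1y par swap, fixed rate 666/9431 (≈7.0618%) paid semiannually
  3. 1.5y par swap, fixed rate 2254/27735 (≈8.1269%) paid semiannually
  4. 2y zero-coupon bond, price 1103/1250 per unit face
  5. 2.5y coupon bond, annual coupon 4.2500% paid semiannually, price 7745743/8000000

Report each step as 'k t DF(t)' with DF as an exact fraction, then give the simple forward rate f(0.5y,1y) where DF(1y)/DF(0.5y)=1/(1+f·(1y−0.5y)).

step 1 [0.5y] zero: DF = P = 1191/1250 ≈ 0.952800
step 2 [1y] swap r/2=333/9431: DF=(1 − 333/9431·(0.952800))/(1+333/9431) = 4667/5000 ≈ 0.933400
step 3 [1.5y] swap r/2=1127/27735: DF=(1 − 1127/27735·(0.952800+0.933400))/(1+1127/27735) = 8873/10000 ≈ 0.887300
step 4 [2y] zero: DF = P = 1103/1250 ≈ 0.882400
step 5 [2.5y] bond c/2=17/800: DF=(7745743/8000000 − 17/800·(0.952800+0.933400+0.887300+0.882400))/(1+17/800) = 109/125 ≈ 0.872000

1 1/2 1191/1250
2 1 4667/5000
3 3/2 8873/10000
4 2 1103/1250
5 5/2 109/125
f(0.5y,1y) = ((1191/1250)/(4667/5000) − 1)/(1/2) = 194/4667 ≈ 4.1568%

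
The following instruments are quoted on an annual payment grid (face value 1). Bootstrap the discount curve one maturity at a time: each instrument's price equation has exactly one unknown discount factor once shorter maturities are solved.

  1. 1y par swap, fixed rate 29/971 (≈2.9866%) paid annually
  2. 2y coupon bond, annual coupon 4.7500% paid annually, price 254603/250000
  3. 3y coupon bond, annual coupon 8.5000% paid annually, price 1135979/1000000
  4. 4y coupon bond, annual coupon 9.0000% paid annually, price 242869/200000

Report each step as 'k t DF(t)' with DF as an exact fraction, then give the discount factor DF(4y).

1 1 971/1000
2 2 4641/5000
3 3 4491/5000
4 4 8831/10000
DF(4y) = 8831/10000 ≈ 0.883100

step 1 [1y] swap r/1=29/971: DF=(1 − 29/971·(0))/(1+29/971) = 971/1000 ≈ 0.971000
step 2 [2y] bond c/1=19/400: DF=(254603/250000 − 19/400·(0.971000))/(1+19/400) = 4641/5000 ≈ 0.928200
step 3 [3y] bond c/1=17/200: DF=(1135979/1000000 − 17/200·(0.971000+0.928200))/(1+17/200) = 4491/5000 ≈ 0.898200
step 4 [4y] bond c/1=9/100: DF=(242869/200000 − 9/100·(0.971000+0.928200+0.898200))/(1+9/100) = 8831/10000 ≈ 0.883100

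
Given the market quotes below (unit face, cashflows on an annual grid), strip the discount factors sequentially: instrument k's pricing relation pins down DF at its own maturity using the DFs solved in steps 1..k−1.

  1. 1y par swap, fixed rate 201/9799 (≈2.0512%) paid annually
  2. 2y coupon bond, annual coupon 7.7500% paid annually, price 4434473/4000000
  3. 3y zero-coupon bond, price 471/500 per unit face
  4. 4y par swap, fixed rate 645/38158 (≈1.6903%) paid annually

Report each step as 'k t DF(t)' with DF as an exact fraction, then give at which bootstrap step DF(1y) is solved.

1 1 9799/10000
2 2 599/625
3 3 471/500
4 4 1871/2000
DF(1y) is solved at step 1

step 1 [1y] swap r/1=201/9799: DF=(1 − 201/9799·(0))/(1+201/9799) = 9799/10000 ≈ 0.979900
step 2 [2y] bond c/1=31/400: DF=(4434473/4000000 − 31/400·(0.979900))/(1+31/400) = 599/625 ≈ 0.958400
step 3 [3y] zero: DF = P = 471/500 ≈ 0.942000
step 4 [4y] swap r/1=645/38158: DF=(1 − 645/38158·(0.979900+0.958400+0.942000))/(1+645/38158) = 1871/2000 ≈ 0.935500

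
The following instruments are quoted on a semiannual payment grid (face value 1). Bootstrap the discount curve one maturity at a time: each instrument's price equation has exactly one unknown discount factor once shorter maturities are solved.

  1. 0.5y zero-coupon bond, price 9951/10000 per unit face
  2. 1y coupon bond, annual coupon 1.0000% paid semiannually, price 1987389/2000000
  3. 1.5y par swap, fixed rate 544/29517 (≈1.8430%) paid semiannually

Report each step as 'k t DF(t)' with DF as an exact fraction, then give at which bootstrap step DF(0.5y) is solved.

1 1/2 9951/10000
2 1 4919/5000
3 3/2 608/625
DF(0.5y) is solved at step 1

step 1 [0.5y] zero: DF = P = 9951/10000 ≈ 0.995100
step 2 [1y] bond c/2=1/200: DF=(1987389/2000000 − 1/200·(0.995100))/(1+1/200) = 4919/5000 ≈ 0.983800
step 3 [1.5y] swap r/2=272/29517: DF=(1 − 272/29517·(0.995100+0.983800))/(1+272/29517) = 608/625 ≈ 0.972800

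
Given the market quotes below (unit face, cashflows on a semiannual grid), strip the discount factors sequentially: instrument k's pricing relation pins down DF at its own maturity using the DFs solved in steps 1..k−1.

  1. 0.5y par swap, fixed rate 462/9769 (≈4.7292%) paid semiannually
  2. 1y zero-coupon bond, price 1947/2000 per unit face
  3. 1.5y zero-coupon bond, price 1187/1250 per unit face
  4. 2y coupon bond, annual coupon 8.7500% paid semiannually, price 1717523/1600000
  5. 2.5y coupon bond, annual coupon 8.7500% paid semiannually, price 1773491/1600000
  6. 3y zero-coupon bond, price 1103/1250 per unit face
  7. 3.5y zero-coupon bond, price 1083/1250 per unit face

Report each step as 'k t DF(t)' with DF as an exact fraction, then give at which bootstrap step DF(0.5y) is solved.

1 1/2 9769/10000
2 1 1947/2000
3 3/2 1187/1250
4 2 9069/10000
5 5/2 564/625
6 3 1103/1250
7 7/2 1083/1250
DF(0.5y) is solved at step 1

step 1 [0.5y] swap r/2=231/9769: DF=(1 − 231/9769·(0))/(1+231/9769) = 9769/10000 ≈ 0.976900
step 2 [1y] zero: DF = P = 1947/2000 ≈ 0.973500
step 3 [1.5y] zero: DF = P = 1187/1250 ≈ 0.949600
step 4 [2y] bond c/2=7/160: DF=(1717523/1600000 − 7/160·(0.976900+0.973500+0.949600))/(1+7/160) = 9069/10000 ≈ 0.906900
step 5 [2.5y] bond c/2=7/160: DF=(1773491/1600000 − 7/160·(0.976900+0.973500+0.949600+0.906900))/(1+7/160) = 564/625 ≈ 0.902400
step 6 [3y] zero: DF = P = 1103/1250 ≈ 0.882400
step 7 [3.5y] zero: DF = P = 1083/1250 ≈ 0.866400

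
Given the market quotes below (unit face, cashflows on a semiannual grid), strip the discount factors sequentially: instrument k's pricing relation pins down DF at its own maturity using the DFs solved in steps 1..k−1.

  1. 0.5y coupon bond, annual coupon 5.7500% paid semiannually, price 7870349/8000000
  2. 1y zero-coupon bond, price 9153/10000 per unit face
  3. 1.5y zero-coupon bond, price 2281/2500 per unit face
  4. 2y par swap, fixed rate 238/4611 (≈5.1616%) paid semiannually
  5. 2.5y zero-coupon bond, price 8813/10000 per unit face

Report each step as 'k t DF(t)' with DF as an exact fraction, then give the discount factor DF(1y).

1 1/2 9563/10000
2 1 9153/10000
3 3/2 2281/2500
4 2 1131/1250
5 5/2 8813/10000
DF(1y) = 9153/10000 ≈ 0.915300

step 1 [0.5y] bond c/2=23/800: DF=(7870349/8000000 − 23/800·(0))/(1+23/800) = 9563/10000 ≈ 0.956300
step 2 [1y] zero: DF = P = 9153/10000 ≈ 0.915300
step 3 [1.5y] zero: DF = P = 2281/2500 ≈ 0.912400
step 4 [2y] swap r/2=119/4611: DF=(1 − 119/4611·(0.956300+0.915300+0.912400))/(1+119/4611) = 1131/1250 ≈ 0.904800
step 5 [2.5y] zero: DF = P = 8813/10000 ≈ 0.881300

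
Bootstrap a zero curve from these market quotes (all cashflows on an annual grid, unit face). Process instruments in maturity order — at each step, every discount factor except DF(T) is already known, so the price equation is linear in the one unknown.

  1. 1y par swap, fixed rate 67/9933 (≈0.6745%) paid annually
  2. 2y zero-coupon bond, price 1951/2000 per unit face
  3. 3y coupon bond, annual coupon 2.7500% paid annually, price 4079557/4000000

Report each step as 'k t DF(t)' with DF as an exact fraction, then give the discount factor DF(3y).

step 1 [1y] swap r/1=67/9933: DF=(1 − 67/9933·(0))/(1+67/9933) = 9933/10000 ≈ 0.993300
step 2 [2y] zero: DF = P = 1951/2000 ≈ 0.975500
step 3 [3y] bond c/1=11/400: DF=(4079557/4000000 − 11/400·(0.993300+0.975500))/(1+11/400) = 9399/10000 ≈ 0.939900

1 1 9933/10000
2 2 1951/2000
3 3 9399/10000
DF(3y) = 9399/10000 ≈ 0.939900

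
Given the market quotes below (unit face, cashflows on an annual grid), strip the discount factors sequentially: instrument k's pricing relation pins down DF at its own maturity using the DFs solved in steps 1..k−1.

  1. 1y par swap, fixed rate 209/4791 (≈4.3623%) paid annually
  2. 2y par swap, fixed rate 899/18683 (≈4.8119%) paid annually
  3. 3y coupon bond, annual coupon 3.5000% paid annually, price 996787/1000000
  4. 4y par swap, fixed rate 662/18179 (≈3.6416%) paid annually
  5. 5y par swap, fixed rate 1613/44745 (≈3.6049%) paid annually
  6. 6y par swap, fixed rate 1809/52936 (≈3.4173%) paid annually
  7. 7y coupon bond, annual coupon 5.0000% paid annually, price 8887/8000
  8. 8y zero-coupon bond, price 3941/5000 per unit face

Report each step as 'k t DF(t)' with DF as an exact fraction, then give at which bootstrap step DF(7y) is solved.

step 1 [1y] swap r/1=209/4791: DF=(1 − 209/4791·(0))/(1+209/4791) = 4791/5000 ≈ 0.958200
step 2 [2y] swap r/1=899/18683: DF=(1 − 899/18683·(0.958200))/(1+899/18683) = 9101/10000 ≈ 0.910100
step 3 [3y] bond c/1=7/200: DF=(996787/1000000 − 7/200·(0.958200+0.910100))/(1+7/200) = 8999/10000 ≈ 0.899900
step 4 [4y] swap r/1=662/18179: DF=(1 − 662/18179·(0.958200+0.910100+0.899900))/(1+662/18179) = 2169/2500 ≈ 0.867600
step 5 [5y] swap r/1=1613/44745: DF=(1 − 1613/44745·(0.958200+0.910100+0.899900+0.867600))/(1+1613/44745) = 8387/10000 ≈ 0.838700
step 6 [6y] swap r/1=1809/52936: DF=(1 − 1809/52936·(0.958200+0.910100+0.899900+0.867600+0.838700))/(1+1809/52936) = 8191/10000 ≈ 0.819100
step 7 [7y] bond c/1=1/20: DF=(8887/8000 − 1/20·(0.958200+0.910100+0.899900+0.867600+0.838700+0.819100))/(1+1/20) = 8059/10000 ≈ 0.805900
step 8 [8y] zero: DF = P = 3941/5000 ≈ 0.788200

1 1 4791/5000
2 2 9101/10000
3 3 8999/10000
4 4 2169/2500
5 5 8387/10000
6 6 8191/10000
7 7 8059/10000
8 8 3941/5000
DF(7y) is solved at step 7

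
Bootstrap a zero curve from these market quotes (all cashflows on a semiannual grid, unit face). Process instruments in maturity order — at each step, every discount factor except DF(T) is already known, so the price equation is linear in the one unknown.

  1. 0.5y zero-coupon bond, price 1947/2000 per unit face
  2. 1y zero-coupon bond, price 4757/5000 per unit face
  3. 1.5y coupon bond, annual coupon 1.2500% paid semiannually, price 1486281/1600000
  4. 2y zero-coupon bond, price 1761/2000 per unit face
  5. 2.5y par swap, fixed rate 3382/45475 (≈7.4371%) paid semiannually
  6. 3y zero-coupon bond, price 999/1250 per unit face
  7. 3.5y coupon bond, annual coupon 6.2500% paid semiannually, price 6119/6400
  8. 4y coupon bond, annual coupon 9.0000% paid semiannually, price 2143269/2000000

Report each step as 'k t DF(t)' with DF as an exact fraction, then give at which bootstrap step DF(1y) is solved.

1 1/2 1947/2000
2 1 4757/5000
3 3/2 1139/1250
4 2 1761/2000
5 5/2 8309/10000
6 3 999/1250
7 7/2 7651/10000
8 4 7623/10000
DF(1y) is solved at step 2

step 1 [0.5y] zero: DF = P = 1947/2000 ≈ 0.973500
step 2 [1y] zero: DF = P = 4757/5000 ≈ 0.951400
step 3 [1.5y] bond c/2=1/160: DF=(1486281/1600000 − 1/160·(0.973500+0.951400))/(1+1/160) = 1139/1250 ≈ 0.911200
step 4 [2y] zero: DF = P = 1761/2000 ≈ 0.880500
step 5 [2.5y] swap r/2=1691/45475: DF=(1 − 1691/45475·(0.973500+0.951400+0.911200+0.880500))/(1+1691/45475) = 8309/10000 ≈ 0.830900
step 6 [3y] zero: DF = P = 999/1250 ≈ 0.799200
step 7 [3.5y] bond c/2=1/32: DF=(6119/6400 − 1/32·(0.973500+0.951400+0.911200+0.880500+0.830900+0.799200))/(1+1/32) = 7651/10000 ≈ 0.765100
step 8 [4y] bond c/2=9/200: DF=(2143269/2000000 − 9/200·(0.973500+0.951400+0.911200+0.880500+0.830900+0.799200+0.765100))/(1+9/200) = 7623/10000 ≈ 0.762300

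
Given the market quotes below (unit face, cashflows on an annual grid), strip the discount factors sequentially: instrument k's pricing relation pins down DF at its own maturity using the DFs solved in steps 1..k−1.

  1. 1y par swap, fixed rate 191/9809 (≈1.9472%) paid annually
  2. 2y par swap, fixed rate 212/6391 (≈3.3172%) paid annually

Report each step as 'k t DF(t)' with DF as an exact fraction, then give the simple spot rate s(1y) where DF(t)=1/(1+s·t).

step 1 [1y] swap r/1=191/9809: DF=(1 − 191/9809·(0))/(1+191/9809) = 9809/10000 ≈ 0.980900
step 2 [2y] swap r/1=212/6391: DF=(1 − 212/6391·(0.980900))/(1+212/6391) = 2341/2500 ≈ 0.936400

1 1 9809/10000
2 2 2341/2500
s(1y) = (1/(9809/10000) − 1)/(1) = 191/9809 ≈ 1.9472%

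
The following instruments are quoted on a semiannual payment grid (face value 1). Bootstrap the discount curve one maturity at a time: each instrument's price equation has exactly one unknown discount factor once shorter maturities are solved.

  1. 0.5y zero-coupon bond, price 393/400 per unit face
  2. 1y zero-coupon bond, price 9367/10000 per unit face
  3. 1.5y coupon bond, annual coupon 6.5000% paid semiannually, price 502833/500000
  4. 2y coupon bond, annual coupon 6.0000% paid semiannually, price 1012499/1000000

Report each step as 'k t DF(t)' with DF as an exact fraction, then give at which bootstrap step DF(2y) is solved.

1 1/2 393/400
2 1 9367/10000
3 3/2 571/625
4 2 1801/2000
DF(2y) is solved at step 4

step 1 [0.5y] zero: DF = P = 393/400 ≈ 0.982500
step 2 [1y] zero: DF = P = 9367/10000 ≈ 0.936700
step 3 [1.5y] bond c/2=13/400: DF=(502833/500000 − 13/400·(0.982500+0.936700))/(1+13/400) = 571/625 ≈ 0.913600
step 4 [2y] bond c/2=3/100: DF=(1012499/1000000 − 3/100·(0.982500+0.936700+0.913600))/(1+3/100) = 1801/2000 ≈ 0.900500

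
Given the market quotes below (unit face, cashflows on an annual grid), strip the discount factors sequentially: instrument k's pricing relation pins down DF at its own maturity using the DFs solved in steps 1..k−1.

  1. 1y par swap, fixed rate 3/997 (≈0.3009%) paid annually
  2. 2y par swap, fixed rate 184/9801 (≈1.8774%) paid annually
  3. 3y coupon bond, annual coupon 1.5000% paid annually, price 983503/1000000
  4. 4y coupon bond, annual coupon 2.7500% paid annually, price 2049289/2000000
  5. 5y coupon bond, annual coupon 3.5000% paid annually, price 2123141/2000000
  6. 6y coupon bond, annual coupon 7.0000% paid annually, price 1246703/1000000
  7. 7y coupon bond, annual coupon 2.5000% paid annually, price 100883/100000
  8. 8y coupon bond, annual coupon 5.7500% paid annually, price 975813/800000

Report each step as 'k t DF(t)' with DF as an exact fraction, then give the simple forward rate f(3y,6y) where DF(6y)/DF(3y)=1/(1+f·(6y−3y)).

1 1 997/1000
2 2 602/625
3 3 47/50
4 4 2299/2500
5 5 1793/2000
6 6 4283/5000
7 7 8483/10000
8 8 8043/10000
f(3y,6y) = ((47/50)/(4283/5000) − 1)/(3) = 139/4283 ≈ 3.2454%

step 1 [1y] swap r/1=3/997: DF=(1 − 3/997·(0))/(1+3/997) = 997/1000 ≈ 0.997000
step 2 [2y] swap r/1=184/9801: DF=(1 − 184/9801·(0.997000))/(1+184/9801) = 602/625 ≈ 0.963200
step 3 [3y] bond c/1=3/200: DF=(983503/1000000 − 3/200·(0.997000+0.963200))/(1+3/200) = 47/50 ≈ 0.940000
step 4 [4y] bond c/1=11/400: DF=(2049289/2000000 − 11/400·(0.997000+0.963200+0.940000))/(1+11/400) = 2299/2500 ≈ 0.919600
step 5 [5y] bond c/1=7/200: DF=(2123141/2000000 − 7/200·(0.997000+0.963200+0.940000+0.919600))/(1+7/200) = 1793/2000 ≈ 0.896500
step 6 [6y] bond c/1=7/100: DF=(1246703/1000000 − 7/100·(0.997000+0.963200+0.940000+0.919600+0.896500))/(1+7/100) = 4283/5000 ≈ 0.856600
step 7 [7y] bond c/1=1/40: DF=(100883/100000 − 1/40·(0.997000+0.963200+0.940000+0.919600+0.896500+0.856600))/(1+1/40) = 8483/10000 ≈ 0.848300
step 8 [8y] bond c/1=23/400: DF=(975813/800000 − 23/400·(0.997000+0.963200+0.940000+0.919600+0.896500+0.856600+0.848300))/(1+23/400) = 8043/10000 ≈ 0.804300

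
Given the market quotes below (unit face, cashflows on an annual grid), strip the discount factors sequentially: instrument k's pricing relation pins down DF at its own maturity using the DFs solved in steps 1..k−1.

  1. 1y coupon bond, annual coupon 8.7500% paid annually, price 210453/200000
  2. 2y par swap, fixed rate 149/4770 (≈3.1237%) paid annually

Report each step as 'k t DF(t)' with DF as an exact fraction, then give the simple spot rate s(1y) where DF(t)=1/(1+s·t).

1 1 2419/2500
2 2 2351/2500
s(1y) = (1/(2419/2500) − 1)/(1) = 81/2419 ≈ 3.3485%

step 1 [1y] bond c/1=7/80: DF=(210453/200000 − 7/80·(0))/(1+7/80) = 2419/2500 ≈ 0.967600
step 2 [2y] swap r/1=149/4770: DF=(1 − 149/4770·(0.967600))/(1+149/4770) = 2351/2500 ≈ 0.940400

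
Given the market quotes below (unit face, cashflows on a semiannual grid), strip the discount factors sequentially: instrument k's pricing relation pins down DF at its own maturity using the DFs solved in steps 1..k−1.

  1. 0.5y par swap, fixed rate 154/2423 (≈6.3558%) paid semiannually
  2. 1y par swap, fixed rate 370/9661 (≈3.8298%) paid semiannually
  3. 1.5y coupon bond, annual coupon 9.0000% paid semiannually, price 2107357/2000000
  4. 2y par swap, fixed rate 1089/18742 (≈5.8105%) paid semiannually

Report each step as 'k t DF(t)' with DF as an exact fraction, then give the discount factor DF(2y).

step 1 [0.5y] swap r/2=77/2423: DF=(1 − 77/2423·(0))/(1+77/2423) = 2423/2500 ≈ 0.969200
step 2 [1y] swap r/2=185/9661: DF=(1 − 185/9661·(0.969200))/(1+185/9661) = 963/1000 ≈ 0.963000
step 3 [1.5y] bond c/2=9/200: DF=(2107357/2000000 − 9/200·(0.969200+0.963000))/(1+9/200) = 9251/10000 ≈ 0.925100
step 4 [2y] swap r/2=1089/37484: DF=(1 − 1089/37484·(0.969200+0.963000+0.925100))/(1+1089/37484) = 8911/10000 ≈ 0.891100

1 1/2 2423/2500
2 1 963/1000
3 3/2 9251/10000
4 2 8911/10000
DF(2y) = 8911/10000 ≈ 0.891100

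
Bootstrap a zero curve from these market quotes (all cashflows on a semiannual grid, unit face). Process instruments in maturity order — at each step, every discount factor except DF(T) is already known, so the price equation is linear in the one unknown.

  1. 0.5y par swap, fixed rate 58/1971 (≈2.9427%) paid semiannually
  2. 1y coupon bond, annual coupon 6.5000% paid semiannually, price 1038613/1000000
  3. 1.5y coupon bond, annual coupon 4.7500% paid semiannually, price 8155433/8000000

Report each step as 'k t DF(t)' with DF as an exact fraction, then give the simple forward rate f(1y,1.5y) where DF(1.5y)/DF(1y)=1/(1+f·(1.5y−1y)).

step 1 [0.5y] swap r/2=29/1971: DF=(1 − 29/1971·(0))/(1+29/1971) = 1971/2000 ≈ 0.985500
step 2 [1y] bond c/2=13/400: DF=(1038613/1000000 − 13/400·(0.985500))/(1+13/400) = 9749/10000 ≈ 0.974900
step 3 [1.5y] bond c/2=19/800: DF=(8155433/8000000 − 19/800·(0.985500+0.974900))/(1+19/800) = 9503/10000 ≈ 0.950300

1 1/2 1971/2000
2 1 9749/10000
3 3/2 9503/10000
f(1y,1.5y) = ((9749/10000)/(9503/10000) − 1)/(1/2) = 492/9503 ≈ 5.1773%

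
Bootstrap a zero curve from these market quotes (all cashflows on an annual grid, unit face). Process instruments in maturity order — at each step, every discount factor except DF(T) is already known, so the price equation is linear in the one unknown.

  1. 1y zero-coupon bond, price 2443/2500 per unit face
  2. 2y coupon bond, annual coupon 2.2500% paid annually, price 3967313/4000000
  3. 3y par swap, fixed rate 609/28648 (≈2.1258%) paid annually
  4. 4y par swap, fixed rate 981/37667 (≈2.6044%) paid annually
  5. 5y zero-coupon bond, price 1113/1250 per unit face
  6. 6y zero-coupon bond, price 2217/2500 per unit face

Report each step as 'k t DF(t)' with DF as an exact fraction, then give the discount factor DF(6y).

1 1 2443/2500
2 2 1897/2000
3 3 9391/10000
4 4 9019/10000
5 5 1113/1250
6 6 2217/2500
DF(6y) = 2217/2500 ≈ 0.886800

step 1 [1y] zero: DF = P = 2443/2500 ≈ 0.977200
step 2 [2y] bond c/1=9/400: DF=(3967313/4000000 − 9/400·(0.977200))/(1+9/400) = 1897/2000 ≈ 0.948500
step 3 [3y] swap r/1=609/28648: DF=(1 − 609/28648·(0.977200+0.948500))/(1+609/28648) = 9391/10000 ≈ 0.939100
step 4 [4y] swap r/1=981/37667: DF=(1 − 981/37667·(0.977200+0.948500+0.939100))/(1+981/37667) = 9019/10000 ≈ 0.901900
step 5 [5y] zero: DF = P = 1113/1250 ≈ 0.890400
step 6 [6y] zero: DF = P = 2217/2500 ≈ 0.886800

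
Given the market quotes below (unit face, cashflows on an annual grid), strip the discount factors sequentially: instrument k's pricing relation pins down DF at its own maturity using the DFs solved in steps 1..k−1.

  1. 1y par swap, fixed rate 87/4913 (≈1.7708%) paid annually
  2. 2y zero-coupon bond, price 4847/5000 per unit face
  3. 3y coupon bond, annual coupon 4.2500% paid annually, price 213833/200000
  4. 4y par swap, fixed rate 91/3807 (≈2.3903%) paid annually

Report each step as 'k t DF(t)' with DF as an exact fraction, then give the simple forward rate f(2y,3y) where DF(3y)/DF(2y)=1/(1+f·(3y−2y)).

step 1 [1y] swap r/1=87/4913: DF=(1 − 87/4913·(0))/(1+87/4913) = 4913/5000 ≈ 0.982600
step 2 [2y] zero: DF = P = 4847/5000 ≈ 0.969400
step 3 [3y] bond c/1=17/400: DF=(213833/200000 − 17/400·(0.982600+0.969400))/(1+17/400) = 473/500 ≈ 0.946000
step 4 [4y] swap r/1=91/3807: DF=(1 − 91/3807·(0.982600+0.969400+0.946000))/(1+91/3807) = 909/1000 ≈ 0.909000

1 1 4913/5000
2 2 4847/5000
3 3 473/500
4 4 909/1000
f(2y,3y) = ((4847/5000)/(473/500) − 1)/(1) = 117/4730 ≈ 2.4736%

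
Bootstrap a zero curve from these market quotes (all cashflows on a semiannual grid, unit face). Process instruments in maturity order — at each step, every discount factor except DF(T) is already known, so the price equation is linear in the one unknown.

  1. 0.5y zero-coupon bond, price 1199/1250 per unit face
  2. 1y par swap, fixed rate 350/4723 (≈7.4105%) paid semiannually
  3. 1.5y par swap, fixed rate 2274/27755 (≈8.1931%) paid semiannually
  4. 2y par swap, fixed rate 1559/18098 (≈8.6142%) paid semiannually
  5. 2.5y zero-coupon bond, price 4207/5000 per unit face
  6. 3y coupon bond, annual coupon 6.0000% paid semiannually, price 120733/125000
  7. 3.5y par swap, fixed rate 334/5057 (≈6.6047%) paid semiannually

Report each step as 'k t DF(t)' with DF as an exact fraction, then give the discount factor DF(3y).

step 1 [0.5y] zero: DF = P = 1199/1250 ≈ 0.959200
step 2 [1y] swap r/2=175/4723: DF=(1 − 175/4723·(0.959200))/(1+175/4723) = 93/100 ≈ 0.930000
step 3 [1.5y] swap r/2=1137/27755: DF=(1 − 1137/27755·(0.959200+0.930000))/(1+1137/27755) = 8863/10000 ≈ 0.886300
step 4 [2y] swap r/2=1559/36196: DF=(1 − 1559/36196·(0.959200+0.930000+0.886300))/(1+1559/36196) = 8441/10000 ≈ 0.844100
step 5 [2.5y] zero: DF = P = 4207/5000 ≈ 0.841400
step 6 [3y] bond c/2=3/100: DF=(120733/125000 − 3/100·(0.959200+0.930000+0.886300+0.844100+0.841400))/(1+3/100) = 4039/5000 ≈ 0.807800
step 7 [3.5y] swap r/2=167/5057: DF=(1 − 167/5057·(0.959200+0.930000+0.886300+0.844100+0.841400+0.807800))/(1+167/5057) = 1999/2500 ≈ 0.799600

1 1/2 1199/1250
2 1 93/100
3 3/2 8863/10000
4 2 8441/10000
5 5/2 4207/5000
6 3 4039/5000
7 7/2 1999/2500
DF(3y) = 4039/5000 ≈ 0.807800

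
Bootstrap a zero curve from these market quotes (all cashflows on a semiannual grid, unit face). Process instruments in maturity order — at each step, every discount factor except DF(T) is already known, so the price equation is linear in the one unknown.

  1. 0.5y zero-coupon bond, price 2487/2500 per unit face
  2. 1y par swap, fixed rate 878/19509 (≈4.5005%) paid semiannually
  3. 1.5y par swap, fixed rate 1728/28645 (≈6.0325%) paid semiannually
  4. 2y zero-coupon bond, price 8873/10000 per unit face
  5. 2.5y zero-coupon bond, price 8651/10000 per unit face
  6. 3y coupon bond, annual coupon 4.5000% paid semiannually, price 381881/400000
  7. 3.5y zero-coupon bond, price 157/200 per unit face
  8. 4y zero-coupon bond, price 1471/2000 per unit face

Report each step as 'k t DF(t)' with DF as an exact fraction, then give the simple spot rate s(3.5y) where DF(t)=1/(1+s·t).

step 1 [0.5y] zero: DF = P = 2487/2500 ≈ 0.994800
step 2 [1y] swap r/2=439/19509: DF=(1 − 439/19509·(0.994800))/(1+439/19509) = 9561/10000 ≈ 0.956100
step 3 [1.5y] swap r/2=864/28645: DF=(1 − 864/28645·(0.994800+0.956100))/(1+864/28645) = 571/625 ≈ 0.913600
step 4 [2y] zero: DF = P = 8873/10000 ≈ 0.887300
step 5 [2.5y] zero: DF = P = 8651/10000 ≈ 0.865100
step 6 [3y] bond c/2=9/400: DF=(381881/400000 − 9/400·(0.994800+0.956100+0.913600+0.887300+0.865100))/(1+9/400) = 8321/10000 ≈ 0.832100
step 7 [3.5y] zero: DF = P = 157/200 ≈ 0.785000
step 8 [4y] zero: DF = P = 1471/2000 ≈ 0.735500

1 1/2 2487/2500
2 1 9561/10000
3 3/2 571/625
4 2 8873/10000
5 5/2 8651/10000
6 3 8321/10000
7 7/2 157/200
8 4 1471/2000
s(3.5y) = (1/(157/200) − 1)/(7/2) = 86/1099 ≈ 7.8253%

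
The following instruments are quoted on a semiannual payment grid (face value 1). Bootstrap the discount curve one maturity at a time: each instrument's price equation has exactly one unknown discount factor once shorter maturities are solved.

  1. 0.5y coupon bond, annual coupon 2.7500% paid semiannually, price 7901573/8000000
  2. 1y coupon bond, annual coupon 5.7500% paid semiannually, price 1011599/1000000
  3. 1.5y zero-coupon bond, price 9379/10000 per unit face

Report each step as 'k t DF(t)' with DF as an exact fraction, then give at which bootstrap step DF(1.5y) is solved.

step 1 [0.5y] bond c/2=11/800: DF=(7901573/8000000 − 11/800·(0))/(1+11/800) = 9743/10000 ≈ 0.974300
step 2 [1y] bond c/2=23/800: DF=(1011599/1000000 − 23/800·(0.974300))/(1+23/800) = 9561/10000 ≈ 0.956100
step 3 [1.5y] zero: DF = P = 9379/10000 ≈ 0.937900

1 1/2 9743/10000
2 1 9561/10000
3 3/2 9379/10000
DF(1.5y) is solved at step 3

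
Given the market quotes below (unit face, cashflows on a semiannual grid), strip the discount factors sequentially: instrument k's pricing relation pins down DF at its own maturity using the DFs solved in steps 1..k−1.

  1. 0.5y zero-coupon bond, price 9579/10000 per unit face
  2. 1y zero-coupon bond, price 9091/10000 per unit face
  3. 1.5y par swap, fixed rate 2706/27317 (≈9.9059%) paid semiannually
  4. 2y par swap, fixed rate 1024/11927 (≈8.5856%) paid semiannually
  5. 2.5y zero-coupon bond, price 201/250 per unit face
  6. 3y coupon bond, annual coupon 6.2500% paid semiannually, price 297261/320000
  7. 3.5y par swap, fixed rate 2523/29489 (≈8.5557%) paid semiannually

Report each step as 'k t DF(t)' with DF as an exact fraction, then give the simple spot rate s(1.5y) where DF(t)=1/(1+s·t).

step 1 [0.5y] zero: DF = P = 9579/10000 ≈ 0.957900
step 2 [1y] zero: DF = P = 9091/10000 ≈ 0.909100
step 3 [1.5y] swap r/2=1353/27317: DF=(1 − 1353/27317·(0.957900+0.909100))/(1+1353/27317) = 8647/10000 ≈ 0.864700
step 4 [2y] swap r/2=512/11927: DF=(1 − 512/11927·(0.957900+0.909100+0.864700))/(1+512/11927) = 529/625 ≈ 0.846400
step 5 [2.5y] zero: DF = P = 201/250 ≈ 0.804000
step 6 [3y] bond c/2=1/32: DF=(297261/320000 − 1/32·(0.957900+0.909100+0.864700+0.846400+0.804000))/(1+1/32) = 96/125 ≈ 0.768000
step 7 [3.5y] swap r/2=2523/58978: DF=(1 − 2523/58978·(0.957900+0.909100+0.864700+0.846400+0.804000+0.768000))/(1+2523/58978) = 7477/10000 ≈ 0.747700

1 1/2 9579/10000
2 1 9091/10000
3 3/2 8647/10000
4 2 529/625
5 5/2 201/250
6 3 96/125
7 7/2 7477/10000
s(1.5y) = (1/(8647/10000) − 1)/(3/2) = 902/8647 ≈ 10.4314%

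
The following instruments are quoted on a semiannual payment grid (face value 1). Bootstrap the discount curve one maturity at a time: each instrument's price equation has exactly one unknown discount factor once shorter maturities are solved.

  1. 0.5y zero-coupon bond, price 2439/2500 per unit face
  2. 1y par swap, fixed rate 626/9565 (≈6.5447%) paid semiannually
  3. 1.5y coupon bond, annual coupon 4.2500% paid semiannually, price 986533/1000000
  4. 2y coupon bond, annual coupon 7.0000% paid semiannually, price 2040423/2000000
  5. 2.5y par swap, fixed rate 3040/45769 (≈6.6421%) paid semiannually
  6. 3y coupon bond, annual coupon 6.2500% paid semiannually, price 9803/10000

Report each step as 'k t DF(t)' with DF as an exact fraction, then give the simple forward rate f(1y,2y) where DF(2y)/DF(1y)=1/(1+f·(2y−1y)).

step 1 [0.5y] zero: DF = P = 2439/2500 ≈ 0.975600
step 2 [1y] swap r/2=313/9565: DF=(1 − 313/9565·(0.975600))/(1+313/9565) = 4687/5000 ≈ 0.937400
step 3 [1.5y] bond c/2=17/800: DF=(986533/1000000 − 17/800·(0.975600+0.937400))/(1+17/800) = 4631/5000 ≈ 0.926200
step 4 [2y] bond c/2=7/200: DF=(2040423/2000000 − 7/200·(0.975600+0.937400+0.926200))/(1+7/200) = 8897/10000 ≈ 0.889700
step 5 [2.5y] swap r/2=1520/45769: DF=(1 − 1520/45769·(0.975600+0.937400+0.926200+0.889700))/(1+1520/45769) = 106/125 ≈ 0.848000
step 6 [3y] bond c/2=1/32: DF=(9803/10000 − 1/32·(0.975600+0.937400+0.926200+0.889700+0.848000))/(1+1/32) = 8119/10000 ≈ 0.811900

1 1/2 2439/2500
2 1 4687/5000
3 3/2 4631/5000
4 2 8897/10000
5 5/2 106/125
6 3 8119/10000
f(1y,2y) = ((4687/5000)/(8897/10000) − 1)/(1) = 477/8897 ≈ 5.3614%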